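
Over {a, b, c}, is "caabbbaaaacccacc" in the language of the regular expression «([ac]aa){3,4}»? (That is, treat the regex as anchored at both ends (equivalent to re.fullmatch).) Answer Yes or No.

No

Every match must end with "aa", but "caabbbaaaacccacc" does not.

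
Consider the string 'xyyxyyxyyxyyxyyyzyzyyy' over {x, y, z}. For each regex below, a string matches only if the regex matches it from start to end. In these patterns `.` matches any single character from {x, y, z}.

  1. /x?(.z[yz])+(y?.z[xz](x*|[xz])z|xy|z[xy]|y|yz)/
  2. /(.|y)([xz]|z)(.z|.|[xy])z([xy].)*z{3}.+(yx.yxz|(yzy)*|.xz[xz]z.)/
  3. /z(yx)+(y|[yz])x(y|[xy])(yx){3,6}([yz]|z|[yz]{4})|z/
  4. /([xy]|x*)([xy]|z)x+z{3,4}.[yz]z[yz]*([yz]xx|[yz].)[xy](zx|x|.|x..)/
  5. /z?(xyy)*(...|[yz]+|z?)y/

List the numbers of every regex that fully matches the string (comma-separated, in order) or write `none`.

1 → no match
2 → no match
3 → no match
4 → no match
5 → match

5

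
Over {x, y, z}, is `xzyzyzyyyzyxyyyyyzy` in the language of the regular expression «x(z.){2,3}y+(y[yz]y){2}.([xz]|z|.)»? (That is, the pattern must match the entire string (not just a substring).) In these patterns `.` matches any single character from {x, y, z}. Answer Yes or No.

No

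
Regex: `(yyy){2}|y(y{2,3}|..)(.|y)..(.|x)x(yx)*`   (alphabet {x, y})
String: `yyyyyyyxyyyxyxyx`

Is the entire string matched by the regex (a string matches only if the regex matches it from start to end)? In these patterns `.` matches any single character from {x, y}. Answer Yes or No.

No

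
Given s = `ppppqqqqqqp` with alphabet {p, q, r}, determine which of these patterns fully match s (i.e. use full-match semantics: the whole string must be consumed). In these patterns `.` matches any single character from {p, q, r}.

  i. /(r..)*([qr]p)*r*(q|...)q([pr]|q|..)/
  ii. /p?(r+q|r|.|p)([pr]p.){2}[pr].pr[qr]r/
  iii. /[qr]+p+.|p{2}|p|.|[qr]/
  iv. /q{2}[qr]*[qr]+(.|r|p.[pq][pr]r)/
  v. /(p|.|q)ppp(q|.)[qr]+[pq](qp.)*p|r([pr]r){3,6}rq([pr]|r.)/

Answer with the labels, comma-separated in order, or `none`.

i → no match
ii → no match — must end with `r`
iii → no match
iv → no match — must start with `q`
v → match

v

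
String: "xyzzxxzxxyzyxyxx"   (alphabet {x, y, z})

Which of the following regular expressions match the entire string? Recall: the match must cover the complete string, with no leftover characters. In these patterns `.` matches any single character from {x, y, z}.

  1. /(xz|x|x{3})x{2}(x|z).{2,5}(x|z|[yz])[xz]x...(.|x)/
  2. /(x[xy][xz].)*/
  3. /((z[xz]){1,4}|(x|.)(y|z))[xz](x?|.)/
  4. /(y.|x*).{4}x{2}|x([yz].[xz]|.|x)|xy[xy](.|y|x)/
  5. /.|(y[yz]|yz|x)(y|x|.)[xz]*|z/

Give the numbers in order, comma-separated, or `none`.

2

1 → no match
2 → match
3 → no match
4 → no match
5 → no match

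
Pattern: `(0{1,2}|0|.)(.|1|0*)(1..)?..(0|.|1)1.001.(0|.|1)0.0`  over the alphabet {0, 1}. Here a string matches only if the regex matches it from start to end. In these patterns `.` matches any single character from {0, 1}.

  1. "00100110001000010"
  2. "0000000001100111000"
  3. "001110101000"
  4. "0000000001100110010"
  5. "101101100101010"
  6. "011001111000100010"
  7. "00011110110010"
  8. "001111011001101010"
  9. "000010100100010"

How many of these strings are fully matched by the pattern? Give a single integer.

1 → no match
2 → match
3 → no match
4 → match
5 → match
6 → match
7 → no match
8 → no match
9 → no match
Total matched: 4

4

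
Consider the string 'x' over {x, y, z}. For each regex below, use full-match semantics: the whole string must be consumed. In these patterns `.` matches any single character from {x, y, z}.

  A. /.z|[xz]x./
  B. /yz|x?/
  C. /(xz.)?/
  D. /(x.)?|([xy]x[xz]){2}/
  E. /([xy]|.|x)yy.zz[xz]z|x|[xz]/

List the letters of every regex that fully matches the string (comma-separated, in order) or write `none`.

A → no match
B → match
C → no match
D → no match
E → match

B, E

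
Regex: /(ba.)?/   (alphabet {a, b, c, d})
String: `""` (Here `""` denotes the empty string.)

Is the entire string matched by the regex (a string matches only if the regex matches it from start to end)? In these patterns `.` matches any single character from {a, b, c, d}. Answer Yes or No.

Yes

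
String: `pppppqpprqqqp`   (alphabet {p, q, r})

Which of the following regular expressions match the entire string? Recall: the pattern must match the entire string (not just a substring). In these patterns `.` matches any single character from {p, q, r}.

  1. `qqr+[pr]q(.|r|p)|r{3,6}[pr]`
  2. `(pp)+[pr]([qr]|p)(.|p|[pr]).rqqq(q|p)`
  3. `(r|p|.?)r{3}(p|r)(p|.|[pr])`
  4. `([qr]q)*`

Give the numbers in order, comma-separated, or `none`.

2

1 → no match
2 → match
3 → no match
4 → no match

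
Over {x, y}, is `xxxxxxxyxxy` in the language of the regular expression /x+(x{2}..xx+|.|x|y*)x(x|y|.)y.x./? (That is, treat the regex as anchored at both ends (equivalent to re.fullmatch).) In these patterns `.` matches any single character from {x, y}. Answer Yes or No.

Yes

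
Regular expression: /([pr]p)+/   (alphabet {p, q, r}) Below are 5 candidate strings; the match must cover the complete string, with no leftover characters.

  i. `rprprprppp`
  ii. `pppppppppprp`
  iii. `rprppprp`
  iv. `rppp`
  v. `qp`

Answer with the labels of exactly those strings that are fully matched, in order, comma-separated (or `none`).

i. `rprprprppp` → match
ii. `pppppppppprp` → match
iii. `rprppprp` → match
iv. `rppp` → match
v. `qp` → no match

i, ii, iii, iv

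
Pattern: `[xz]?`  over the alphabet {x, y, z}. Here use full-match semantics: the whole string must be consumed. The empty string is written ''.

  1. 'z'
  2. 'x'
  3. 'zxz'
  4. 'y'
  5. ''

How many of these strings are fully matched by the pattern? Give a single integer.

1. 'z' → match
2. 'x' → match
3. 'zxz' → no match
4. 'y' → no match
5. '' → match
Total matched: 3

3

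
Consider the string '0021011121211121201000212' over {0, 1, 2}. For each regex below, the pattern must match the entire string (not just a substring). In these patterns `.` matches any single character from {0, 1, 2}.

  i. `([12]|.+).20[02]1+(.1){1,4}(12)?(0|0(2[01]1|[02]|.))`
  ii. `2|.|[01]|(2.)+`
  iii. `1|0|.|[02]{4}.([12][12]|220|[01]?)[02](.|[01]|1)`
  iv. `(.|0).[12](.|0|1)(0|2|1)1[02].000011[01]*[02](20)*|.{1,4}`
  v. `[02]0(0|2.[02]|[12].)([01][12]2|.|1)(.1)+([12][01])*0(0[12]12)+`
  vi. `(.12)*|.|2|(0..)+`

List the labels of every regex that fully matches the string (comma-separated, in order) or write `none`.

v

i → no match
ii → no match
iii → no match
iv → no match
v → match
vi → no match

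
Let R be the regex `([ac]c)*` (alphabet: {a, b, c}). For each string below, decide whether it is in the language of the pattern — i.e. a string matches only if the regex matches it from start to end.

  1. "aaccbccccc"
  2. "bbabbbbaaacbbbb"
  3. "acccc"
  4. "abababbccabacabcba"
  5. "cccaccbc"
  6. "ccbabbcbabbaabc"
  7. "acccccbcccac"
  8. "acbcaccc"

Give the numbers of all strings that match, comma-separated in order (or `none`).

none

1. "aaccbccccc" → no match
2 → no match
3. "acccc" → no match
4 → no match
5. "cccaccbc" → no match
6 → no match
7. "acccccbcccac" → no match
8. "acbcaccc" → no match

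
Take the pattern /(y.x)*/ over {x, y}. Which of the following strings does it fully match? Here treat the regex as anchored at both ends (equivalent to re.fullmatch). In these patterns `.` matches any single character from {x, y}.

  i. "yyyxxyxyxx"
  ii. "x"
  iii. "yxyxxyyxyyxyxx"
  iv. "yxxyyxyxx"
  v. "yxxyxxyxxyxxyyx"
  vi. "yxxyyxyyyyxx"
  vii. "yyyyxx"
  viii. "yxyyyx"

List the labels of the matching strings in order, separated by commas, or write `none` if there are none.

i → no match
ii → no match
iii → no match
iv → match
v → match
vi → no match
vii → no match
viii → no match

iv, v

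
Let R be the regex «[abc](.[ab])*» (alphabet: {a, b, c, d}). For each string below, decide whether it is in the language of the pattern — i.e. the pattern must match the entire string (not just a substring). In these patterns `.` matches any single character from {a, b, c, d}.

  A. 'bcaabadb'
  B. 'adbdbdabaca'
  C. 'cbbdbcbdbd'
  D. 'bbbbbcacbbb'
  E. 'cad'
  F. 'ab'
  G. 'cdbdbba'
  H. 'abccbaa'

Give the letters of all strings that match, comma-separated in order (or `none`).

B, D, G

A. 'bcaabadb' → no match
B. 'adbdbdabaca' → match
C. 'cbbdbcbdbd' → no match
D. 'bbbbbcacbbb' → match
E. 'cad' → no match
F. 'ab' → no match
G. 'cdbdbba' → match
H. 'abccbaa' → no match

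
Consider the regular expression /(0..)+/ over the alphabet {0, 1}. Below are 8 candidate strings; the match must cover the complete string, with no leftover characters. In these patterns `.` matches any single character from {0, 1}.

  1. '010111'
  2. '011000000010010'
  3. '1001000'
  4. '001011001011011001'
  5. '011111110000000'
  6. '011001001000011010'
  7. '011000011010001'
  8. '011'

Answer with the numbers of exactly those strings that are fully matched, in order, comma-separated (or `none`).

2, 4, 6, 7, 8

1. '010111' → no match
2 → match
3. '1001000' → no match — must start with '0'
4 → match
5 → no match
6 → match
7 → match
8. '011' → match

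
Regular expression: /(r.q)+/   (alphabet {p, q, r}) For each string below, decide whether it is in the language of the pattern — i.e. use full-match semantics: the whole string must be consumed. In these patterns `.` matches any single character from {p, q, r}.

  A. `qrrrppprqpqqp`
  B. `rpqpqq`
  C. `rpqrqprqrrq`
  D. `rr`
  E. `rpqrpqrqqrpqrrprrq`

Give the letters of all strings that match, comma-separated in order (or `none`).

A → no match — must start with `r`
B → no match
C → no match
D → no match — must end with `q`
E → no match

none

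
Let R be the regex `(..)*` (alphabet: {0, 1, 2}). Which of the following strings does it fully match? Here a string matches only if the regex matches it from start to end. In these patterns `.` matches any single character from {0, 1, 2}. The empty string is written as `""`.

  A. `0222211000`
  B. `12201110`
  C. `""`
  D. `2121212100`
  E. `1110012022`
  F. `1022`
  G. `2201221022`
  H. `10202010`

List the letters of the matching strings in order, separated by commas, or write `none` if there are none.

A, B, C, D, E, F, G, H

A → match
B → match
C → match
D → match
E → match
F → match
G → match
H → match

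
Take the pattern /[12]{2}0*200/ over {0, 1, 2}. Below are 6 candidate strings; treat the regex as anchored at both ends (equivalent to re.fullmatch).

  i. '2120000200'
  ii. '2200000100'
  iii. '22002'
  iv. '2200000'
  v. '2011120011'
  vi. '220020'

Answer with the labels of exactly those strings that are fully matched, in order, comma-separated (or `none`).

none

i → no match
ii → no match — must end with '200'
iii → no match — must end with '200'
iv → no match — must end with '200'
v → no match — must end with '200'
vi → no match — must end with '200'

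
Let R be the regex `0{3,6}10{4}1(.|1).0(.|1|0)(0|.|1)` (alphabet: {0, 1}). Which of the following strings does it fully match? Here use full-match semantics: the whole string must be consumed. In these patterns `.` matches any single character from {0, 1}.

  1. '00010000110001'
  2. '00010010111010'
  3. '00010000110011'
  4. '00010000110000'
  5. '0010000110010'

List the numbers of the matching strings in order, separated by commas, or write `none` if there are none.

1, 3, 4

1 → match
2 → no match
3 → match
4 → match
5 → no match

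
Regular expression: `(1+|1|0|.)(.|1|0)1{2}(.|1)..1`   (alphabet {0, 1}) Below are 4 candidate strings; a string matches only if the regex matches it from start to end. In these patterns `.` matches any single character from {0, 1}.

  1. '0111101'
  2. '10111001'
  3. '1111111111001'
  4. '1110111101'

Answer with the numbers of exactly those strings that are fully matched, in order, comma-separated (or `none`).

1 → no match
2 → match
3 → match
4 → match

2, 3, 4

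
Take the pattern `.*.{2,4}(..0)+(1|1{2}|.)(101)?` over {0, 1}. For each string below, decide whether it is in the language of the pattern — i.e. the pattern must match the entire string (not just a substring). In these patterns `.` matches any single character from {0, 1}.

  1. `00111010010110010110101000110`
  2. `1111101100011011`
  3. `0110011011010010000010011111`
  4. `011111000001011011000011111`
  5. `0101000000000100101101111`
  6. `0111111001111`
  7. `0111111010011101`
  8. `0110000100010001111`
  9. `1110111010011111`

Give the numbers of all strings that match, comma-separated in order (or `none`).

2, 7

1 → no match
2 → match
3 → no match
4 → no match
5 → no match
6 → no match
7 → match
8 → no match
9 → no match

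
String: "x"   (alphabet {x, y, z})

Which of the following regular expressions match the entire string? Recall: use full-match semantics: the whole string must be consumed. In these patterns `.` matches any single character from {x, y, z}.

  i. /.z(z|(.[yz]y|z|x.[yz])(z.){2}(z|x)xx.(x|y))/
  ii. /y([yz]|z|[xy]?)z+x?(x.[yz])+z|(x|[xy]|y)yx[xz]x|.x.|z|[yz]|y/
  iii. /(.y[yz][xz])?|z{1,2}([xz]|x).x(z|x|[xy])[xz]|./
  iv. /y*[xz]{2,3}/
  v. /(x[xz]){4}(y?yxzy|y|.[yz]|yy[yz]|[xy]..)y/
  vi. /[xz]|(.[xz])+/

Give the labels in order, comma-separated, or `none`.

i → no match
ii → no match
iii → match
iv → no match
v → no match — must end with "y"
vi → match

iii, vi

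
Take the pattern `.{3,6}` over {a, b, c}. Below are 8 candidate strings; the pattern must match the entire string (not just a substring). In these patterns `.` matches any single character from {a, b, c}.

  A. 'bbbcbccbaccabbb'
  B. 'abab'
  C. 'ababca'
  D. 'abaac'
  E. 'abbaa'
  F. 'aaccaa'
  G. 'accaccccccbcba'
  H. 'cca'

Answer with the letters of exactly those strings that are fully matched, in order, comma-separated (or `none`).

B, C, D, E, F, H

A → no match
B → match
C → match
D → match
E → match
F → match
G → no match
H → match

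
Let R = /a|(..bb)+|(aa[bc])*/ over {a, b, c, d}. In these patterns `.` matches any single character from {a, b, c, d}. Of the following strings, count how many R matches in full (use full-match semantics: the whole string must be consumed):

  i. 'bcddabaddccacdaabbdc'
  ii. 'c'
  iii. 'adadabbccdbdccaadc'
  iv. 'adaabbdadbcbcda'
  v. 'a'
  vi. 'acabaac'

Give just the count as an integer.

1

i → no match
ii → no match
iii → no match
iv → no match
v → match
vi → no match
Total matched: 1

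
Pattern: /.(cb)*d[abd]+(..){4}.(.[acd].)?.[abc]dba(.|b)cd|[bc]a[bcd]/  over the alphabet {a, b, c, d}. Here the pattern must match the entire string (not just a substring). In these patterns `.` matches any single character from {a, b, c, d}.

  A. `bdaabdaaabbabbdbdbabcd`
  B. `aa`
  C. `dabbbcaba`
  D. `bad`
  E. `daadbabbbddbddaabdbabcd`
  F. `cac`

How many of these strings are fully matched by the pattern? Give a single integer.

A → match
B → no match
C → no match
D → match
E → no match
F → match
Total matched: 3

3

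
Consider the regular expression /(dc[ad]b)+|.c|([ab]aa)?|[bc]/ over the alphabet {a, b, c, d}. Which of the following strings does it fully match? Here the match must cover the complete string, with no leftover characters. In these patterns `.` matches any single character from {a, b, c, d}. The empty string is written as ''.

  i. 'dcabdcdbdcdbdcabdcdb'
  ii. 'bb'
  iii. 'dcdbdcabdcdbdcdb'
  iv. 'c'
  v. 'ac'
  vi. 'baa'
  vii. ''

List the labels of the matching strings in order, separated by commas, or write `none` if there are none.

i, iii, iv, v, vi, vii

i → match
ii. 'bb' → no match
iii → match
iv. 'c' → match
v. 'ac' → match
vi. 'baa' → match
vii. '' → match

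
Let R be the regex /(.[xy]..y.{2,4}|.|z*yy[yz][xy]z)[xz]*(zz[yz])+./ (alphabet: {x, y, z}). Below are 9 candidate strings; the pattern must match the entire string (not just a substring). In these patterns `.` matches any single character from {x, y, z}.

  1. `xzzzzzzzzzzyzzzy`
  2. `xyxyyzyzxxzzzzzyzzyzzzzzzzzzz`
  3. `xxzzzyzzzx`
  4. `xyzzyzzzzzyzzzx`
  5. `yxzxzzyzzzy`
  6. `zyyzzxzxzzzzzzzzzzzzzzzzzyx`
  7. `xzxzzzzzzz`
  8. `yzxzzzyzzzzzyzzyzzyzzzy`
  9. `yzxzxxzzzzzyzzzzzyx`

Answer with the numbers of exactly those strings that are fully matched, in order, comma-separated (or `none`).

1, 2, 3, 4, 5, 7, 8, 9

1 → match
2 → match
3 → match
4 → match
5 → match
6 → no match
7 → match
8 → match
9 → match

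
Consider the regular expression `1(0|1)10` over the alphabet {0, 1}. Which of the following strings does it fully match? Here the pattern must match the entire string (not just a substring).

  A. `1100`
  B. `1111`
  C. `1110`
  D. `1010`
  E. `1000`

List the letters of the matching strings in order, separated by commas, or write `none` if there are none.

A → no match — must end with `10`
B → no match — must end with `10`
C → match
D → match
E → no match — must end with `10`

C, D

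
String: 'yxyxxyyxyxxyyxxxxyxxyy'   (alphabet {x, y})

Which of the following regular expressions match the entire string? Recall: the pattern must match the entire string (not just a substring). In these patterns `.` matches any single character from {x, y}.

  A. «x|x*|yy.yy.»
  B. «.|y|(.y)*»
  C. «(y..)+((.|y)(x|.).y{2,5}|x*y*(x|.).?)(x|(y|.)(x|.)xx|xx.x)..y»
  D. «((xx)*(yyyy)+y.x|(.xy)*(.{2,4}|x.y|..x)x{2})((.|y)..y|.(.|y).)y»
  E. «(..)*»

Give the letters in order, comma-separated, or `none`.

A → no match
B → no match
C → no match
D → match
E → match

D, E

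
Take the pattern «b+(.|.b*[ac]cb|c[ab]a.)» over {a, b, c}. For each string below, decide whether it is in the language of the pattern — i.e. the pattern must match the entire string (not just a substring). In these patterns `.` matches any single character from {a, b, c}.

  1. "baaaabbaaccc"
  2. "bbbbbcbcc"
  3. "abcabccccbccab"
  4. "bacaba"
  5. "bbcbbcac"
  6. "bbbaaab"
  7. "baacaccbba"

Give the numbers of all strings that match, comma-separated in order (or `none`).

1 → no match
2 → no match
3 → no match — must start with "b"
4 → no match
5 → no match
6 → no match
7 → no match

none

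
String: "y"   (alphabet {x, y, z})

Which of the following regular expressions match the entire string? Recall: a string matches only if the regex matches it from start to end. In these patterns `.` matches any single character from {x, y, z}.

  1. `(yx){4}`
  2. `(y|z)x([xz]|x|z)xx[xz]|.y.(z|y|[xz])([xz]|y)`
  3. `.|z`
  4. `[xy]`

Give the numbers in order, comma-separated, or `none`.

3, 4

1 → no match — must start with "yx"
2 → no match
3 → match
4 → match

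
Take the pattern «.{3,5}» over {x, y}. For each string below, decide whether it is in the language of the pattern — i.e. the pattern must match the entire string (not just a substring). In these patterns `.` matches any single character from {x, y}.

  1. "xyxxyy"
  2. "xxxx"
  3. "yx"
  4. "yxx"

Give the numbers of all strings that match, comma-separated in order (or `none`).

1 → no match
2 → match
3 → no match
4 → match

2, 4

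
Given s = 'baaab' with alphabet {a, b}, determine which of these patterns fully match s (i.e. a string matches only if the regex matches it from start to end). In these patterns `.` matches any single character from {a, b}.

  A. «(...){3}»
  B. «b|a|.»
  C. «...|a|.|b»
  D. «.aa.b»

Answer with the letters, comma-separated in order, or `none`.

D

A → no match
B → no match
C → no match
D → match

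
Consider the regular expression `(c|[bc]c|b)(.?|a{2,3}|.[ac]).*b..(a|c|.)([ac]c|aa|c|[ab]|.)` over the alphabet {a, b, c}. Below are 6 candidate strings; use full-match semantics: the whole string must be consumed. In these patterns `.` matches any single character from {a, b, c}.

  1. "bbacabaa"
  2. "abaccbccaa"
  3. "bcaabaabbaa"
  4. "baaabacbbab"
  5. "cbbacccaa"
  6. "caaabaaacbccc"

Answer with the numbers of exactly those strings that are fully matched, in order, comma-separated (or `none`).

none

1 → no match
2 → no match
3 → no match
4 → no match
5 → no match
6 → no match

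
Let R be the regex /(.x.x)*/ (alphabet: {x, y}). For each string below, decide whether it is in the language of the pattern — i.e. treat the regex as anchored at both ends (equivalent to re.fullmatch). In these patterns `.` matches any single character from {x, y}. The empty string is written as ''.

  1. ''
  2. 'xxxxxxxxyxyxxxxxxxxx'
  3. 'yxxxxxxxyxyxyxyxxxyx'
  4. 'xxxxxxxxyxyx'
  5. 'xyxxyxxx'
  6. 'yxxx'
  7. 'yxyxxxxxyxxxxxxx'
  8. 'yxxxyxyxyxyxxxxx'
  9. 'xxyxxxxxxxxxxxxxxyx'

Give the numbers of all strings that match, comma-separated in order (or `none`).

1 → match
2 → match
3 → match
4 → match
5 → no match
6 → match
7 → match
8 → match
9 → no match

1, 2, 3, 4, 6, 7, 8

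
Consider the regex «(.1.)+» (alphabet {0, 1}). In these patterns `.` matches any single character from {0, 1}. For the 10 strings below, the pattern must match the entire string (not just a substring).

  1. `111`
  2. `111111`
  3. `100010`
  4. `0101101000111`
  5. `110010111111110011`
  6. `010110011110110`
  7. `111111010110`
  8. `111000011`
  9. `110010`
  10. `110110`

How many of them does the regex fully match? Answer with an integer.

1 → match
2 → match
3 → no match
4 → no match
5 → match
6 → match
7 → match
8 → no match
9 → match
10 → match
Total matched: 7

7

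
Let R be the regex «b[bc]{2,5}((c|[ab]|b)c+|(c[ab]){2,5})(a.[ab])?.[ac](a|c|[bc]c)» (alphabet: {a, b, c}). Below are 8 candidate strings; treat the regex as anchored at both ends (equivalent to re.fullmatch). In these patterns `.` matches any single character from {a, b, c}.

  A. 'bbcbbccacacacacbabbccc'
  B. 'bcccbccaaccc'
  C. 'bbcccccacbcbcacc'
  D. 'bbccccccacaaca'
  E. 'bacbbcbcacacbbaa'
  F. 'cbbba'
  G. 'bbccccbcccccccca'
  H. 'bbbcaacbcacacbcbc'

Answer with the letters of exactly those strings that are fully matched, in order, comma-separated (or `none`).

A, C, D, G

A → match
B → no match
C → match
D → match
E → no match
F → no match — must start with 'b'
G → match
H → no match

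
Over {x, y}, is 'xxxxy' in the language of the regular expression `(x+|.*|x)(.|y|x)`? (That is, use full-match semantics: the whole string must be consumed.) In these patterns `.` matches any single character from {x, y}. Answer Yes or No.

Yes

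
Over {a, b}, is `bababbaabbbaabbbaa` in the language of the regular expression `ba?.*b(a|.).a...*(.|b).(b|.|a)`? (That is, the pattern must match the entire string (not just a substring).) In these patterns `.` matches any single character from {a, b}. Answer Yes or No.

Yes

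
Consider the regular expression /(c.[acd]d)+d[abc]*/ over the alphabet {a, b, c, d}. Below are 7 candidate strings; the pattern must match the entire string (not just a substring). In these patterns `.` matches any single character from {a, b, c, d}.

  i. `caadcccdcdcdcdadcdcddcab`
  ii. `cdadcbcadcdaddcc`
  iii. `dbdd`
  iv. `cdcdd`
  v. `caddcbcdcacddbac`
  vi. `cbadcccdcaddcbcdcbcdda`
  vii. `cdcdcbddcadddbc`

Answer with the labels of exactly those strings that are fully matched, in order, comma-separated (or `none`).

i → match
ii → no match
iii. `dbdd` → no match — must start with `c`
iv. `cdcdd` → match
v → match
vi → match
vii → match

i, iv, v, vi, vii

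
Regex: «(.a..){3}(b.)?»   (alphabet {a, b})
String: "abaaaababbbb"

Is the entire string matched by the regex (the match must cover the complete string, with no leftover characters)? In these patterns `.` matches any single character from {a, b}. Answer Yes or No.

No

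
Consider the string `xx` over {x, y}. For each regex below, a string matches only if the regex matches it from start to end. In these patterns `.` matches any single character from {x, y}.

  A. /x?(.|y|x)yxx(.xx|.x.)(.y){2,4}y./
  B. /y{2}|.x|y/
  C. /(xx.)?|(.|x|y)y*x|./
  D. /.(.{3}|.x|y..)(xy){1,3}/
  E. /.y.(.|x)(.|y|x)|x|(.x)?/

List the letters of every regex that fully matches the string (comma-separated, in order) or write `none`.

A → no match
B → match
C → match
D → no match — must end with `xy`
E → match

B, C, E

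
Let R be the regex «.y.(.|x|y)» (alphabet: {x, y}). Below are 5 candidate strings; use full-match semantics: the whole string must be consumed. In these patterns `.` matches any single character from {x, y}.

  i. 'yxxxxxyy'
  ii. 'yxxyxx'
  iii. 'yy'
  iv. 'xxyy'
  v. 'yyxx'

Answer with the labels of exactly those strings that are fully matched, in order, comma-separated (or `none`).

v

i → no match
ii → no match
iii → no match
iv → no match
v → match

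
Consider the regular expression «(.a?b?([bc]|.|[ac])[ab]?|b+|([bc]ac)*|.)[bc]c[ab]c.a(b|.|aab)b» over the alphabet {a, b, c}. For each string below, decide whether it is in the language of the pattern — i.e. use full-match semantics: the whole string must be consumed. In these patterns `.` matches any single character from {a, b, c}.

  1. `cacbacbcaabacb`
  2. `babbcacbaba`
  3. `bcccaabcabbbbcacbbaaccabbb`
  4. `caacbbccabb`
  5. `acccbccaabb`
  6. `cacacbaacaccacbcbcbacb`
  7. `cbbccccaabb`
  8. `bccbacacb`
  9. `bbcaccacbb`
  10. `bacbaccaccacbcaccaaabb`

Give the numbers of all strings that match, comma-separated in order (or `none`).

10

1 → no match
2 → no match — must end with `b`
3 → no match
4 → no match
5 → no match
6 → no match
7 → no match
8 → no match
9 → no match
10 → match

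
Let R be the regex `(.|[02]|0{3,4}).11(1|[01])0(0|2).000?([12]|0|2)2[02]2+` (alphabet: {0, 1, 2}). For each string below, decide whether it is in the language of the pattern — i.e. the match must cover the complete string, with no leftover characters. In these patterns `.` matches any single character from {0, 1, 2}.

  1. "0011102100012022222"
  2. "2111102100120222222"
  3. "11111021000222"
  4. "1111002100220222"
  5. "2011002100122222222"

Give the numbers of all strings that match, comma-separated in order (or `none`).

1, 2, 3, 4, 5

1 → match
2 → match
3 → match
4 → match
5 → match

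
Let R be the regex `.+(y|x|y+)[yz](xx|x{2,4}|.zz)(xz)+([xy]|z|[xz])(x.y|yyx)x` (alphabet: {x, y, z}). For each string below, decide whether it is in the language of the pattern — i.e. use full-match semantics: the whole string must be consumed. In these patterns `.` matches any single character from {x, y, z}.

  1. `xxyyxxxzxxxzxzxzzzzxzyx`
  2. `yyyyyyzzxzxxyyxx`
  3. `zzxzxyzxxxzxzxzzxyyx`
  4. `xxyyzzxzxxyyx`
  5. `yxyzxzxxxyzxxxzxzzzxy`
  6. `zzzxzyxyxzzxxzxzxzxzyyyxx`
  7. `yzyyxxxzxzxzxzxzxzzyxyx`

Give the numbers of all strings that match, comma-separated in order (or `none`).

1 → no match
2 → no match
3 → match
4 → match
5 → no match — must end with `x`
6 → no match
7 → no match

3, 4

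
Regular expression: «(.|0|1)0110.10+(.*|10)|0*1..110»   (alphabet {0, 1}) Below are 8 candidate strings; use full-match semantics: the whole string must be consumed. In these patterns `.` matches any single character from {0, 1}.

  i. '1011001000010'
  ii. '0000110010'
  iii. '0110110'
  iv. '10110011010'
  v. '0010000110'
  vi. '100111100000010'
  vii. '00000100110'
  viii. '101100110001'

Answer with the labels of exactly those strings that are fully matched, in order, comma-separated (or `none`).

i, iii, vii

i → match
ii → no match
iii → match
iv → no match
v → no match
vi → no match
vii → match
viii → no match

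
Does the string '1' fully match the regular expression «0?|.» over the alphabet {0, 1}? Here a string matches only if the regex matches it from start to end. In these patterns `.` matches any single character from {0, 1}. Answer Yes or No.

Yes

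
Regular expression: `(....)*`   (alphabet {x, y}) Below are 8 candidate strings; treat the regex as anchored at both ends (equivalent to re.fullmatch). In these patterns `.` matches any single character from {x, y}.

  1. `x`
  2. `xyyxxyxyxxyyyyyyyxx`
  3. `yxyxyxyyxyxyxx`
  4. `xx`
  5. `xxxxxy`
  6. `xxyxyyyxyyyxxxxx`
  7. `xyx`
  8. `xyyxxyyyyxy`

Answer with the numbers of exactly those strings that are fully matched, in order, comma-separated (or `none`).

1 → no match
2 → no match
3 → no match
4 → no match
5 → no match
6 → match
7 → no match
8 → no match

6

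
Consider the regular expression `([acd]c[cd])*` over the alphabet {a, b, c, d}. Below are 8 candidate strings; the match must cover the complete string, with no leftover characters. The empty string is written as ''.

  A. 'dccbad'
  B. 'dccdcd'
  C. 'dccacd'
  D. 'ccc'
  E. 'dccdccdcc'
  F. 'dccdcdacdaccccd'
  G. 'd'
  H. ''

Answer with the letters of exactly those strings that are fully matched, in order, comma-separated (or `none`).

A → no match
B → match
C → match
D → match
E → match
F → match
G → no match
H → match

B, C, D, E, F, H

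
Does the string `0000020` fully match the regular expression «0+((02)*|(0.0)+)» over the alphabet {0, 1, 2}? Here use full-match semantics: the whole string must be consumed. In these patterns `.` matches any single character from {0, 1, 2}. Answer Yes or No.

Yes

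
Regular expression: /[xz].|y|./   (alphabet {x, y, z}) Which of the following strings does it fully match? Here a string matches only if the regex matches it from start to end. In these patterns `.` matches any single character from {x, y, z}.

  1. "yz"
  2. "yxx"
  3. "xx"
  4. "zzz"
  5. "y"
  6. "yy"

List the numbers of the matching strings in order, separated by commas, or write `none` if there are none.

1 → no match
2 → no match
3 → match
4 → no match
5 → match
6 → no match

3, 5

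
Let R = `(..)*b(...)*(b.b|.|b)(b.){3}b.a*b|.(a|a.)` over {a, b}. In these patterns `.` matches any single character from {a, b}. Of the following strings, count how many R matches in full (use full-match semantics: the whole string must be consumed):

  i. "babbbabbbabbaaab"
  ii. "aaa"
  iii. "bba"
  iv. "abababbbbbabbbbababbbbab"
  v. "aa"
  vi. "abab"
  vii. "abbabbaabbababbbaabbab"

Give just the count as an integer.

4

i → match
ii → match
iii → no match
iv → match
v → match
vi → no match
vii → no match
Total matched: 4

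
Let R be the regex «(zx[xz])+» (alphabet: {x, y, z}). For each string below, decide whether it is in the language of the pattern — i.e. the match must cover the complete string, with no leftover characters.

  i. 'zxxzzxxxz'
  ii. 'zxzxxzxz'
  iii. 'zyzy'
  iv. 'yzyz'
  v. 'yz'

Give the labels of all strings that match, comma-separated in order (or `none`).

i → no match
ii → no match
iii → no match — must start with 'zx'
iv → no match — must start with 'zx'
v → no match — must start with 'zx'

none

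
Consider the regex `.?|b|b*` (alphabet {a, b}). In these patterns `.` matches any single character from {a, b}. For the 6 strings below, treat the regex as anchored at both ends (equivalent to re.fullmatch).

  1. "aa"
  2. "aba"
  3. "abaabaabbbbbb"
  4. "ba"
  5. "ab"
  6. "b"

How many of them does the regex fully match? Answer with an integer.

1 → no match
2 → no match
3 → no match
4 → no match
5 → no match
6 → match
Total matched: 1

1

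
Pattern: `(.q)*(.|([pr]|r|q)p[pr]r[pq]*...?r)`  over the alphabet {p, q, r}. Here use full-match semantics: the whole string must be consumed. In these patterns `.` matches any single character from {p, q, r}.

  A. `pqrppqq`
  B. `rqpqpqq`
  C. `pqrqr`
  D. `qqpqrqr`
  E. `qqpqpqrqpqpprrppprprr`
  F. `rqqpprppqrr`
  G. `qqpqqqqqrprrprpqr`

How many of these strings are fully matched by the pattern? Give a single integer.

A. `pqrppqq` → no match
B. `rqpqpqq` → match
C. `pqrqr` → match
D. `qqpqrqr` → match
E → match
F. `rqqpprppqrr` → match
G → match
Total matched: 6

6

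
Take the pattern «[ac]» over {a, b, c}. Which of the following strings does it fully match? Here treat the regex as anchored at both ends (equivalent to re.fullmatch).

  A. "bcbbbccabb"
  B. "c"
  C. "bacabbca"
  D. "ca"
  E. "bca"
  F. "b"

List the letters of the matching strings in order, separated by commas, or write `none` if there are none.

B

A → no match
B → match
C → no match
D → no match
E → no match
F → no match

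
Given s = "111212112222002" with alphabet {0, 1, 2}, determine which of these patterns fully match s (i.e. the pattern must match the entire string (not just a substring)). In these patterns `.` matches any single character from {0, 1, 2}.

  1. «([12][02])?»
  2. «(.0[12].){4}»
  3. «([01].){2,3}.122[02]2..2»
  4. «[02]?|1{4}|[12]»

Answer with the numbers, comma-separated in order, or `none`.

3

1 → no match
2 → no match
3 → match
4 → no match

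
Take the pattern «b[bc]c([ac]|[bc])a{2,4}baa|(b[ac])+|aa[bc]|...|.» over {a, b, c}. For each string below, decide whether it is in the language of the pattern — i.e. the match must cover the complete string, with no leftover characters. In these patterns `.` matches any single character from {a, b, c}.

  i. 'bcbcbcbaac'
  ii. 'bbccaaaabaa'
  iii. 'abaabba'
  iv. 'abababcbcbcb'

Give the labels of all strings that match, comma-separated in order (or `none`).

i. 'bcbcbcbaac' → no match
ii. 'bbccaaaabaa' → match
iii. 'abaabba' → no match
iv. 'abababcbcbcb' → no match

ii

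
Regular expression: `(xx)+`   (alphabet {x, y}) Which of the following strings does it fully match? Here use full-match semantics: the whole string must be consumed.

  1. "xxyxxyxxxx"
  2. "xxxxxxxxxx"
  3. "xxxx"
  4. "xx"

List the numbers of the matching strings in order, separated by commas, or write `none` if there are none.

1 → no match
2 → match
3 → match
4 → match

2, 3, 4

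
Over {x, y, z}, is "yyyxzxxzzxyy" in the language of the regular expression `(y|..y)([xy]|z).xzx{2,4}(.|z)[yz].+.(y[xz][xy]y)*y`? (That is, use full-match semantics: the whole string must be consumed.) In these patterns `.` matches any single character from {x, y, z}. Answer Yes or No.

Yes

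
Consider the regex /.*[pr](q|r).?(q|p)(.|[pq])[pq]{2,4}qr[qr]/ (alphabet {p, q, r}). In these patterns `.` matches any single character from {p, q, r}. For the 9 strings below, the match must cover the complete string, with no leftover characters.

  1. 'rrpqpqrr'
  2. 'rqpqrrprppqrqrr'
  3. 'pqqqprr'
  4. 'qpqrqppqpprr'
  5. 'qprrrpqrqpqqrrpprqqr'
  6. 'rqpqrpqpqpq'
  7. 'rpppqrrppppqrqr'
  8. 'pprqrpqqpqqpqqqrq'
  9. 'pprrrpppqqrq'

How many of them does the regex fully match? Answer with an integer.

2

1 → no match
2 → no match
3 → no match
4 → no match
5 → no match
6 → no match
7 → no match
8 → match
9 → match
Total matched: 2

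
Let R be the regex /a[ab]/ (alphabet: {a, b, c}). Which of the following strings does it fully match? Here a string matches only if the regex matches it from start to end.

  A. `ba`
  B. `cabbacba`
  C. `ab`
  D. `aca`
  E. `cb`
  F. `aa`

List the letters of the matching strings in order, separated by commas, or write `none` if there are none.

C, F

A. `ba` → no match — must start with `a`
B. `cabbacba` → no match — must start with `a`
C. `ab` → match
D. `aca` → no match
E. `cb` → no match — must start with `a`
F. `aa` → match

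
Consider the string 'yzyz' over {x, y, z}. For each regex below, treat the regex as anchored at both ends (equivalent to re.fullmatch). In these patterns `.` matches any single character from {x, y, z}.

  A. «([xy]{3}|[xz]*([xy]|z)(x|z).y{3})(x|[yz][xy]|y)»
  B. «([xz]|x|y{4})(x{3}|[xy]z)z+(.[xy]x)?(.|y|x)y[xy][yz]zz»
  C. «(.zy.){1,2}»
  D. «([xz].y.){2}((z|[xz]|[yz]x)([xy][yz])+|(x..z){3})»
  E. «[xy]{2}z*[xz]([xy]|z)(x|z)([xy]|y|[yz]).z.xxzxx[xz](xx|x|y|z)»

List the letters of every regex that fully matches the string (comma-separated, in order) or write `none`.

C

A → no match
B → no match — must end with 'zz'
C → match
D → no match
E → no match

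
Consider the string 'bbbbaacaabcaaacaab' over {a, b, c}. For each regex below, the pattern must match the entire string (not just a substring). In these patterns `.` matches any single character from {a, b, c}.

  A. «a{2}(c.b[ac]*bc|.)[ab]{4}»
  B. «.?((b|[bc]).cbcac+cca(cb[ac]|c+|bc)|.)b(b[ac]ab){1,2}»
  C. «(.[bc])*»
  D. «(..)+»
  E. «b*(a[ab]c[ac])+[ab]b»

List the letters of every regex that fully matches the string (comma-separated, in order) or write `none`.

D, E

A → no match — must start with 'a'
B → no match
C → no match
D → match
E → match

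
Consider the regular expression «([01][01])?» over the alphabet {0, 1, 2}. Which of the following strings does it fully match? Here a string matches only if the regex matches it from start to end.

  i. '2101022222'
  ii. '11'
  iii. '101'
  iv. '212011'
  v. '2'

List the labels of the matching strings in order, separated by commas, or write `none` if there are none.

ii

i → no match
ii → match
iii → no match
iv → no match
v → no match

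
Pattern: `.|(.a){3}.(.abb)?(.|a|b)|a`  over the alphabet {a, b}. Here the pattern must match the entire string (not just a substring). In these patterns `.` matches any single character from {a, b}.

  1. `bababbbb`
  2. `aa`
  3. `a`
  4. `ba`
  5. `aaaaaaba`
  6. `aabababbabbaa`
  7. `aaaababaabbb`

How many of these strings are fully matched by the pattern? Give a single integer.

3

1 → no match
2 → no match
3 → match
4 → no match
5 → match
6 → no match
7 → match
Total matched: 3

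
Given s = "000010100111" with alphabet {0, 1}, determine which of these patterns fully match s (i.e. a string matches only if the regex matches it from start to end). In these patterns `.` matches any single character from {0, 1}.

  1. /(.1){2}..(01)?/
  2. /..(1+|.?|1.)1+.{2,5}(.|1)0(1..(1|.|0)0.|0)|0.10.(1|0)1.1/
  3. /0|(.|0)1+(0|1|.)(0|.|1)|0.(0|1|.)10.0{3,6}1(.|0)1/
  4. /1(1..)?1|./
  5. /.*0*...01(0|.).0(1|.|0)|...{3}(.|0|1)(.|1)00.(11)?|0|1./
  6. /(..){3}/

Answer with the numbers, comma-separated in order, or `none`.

5

1 → no match
2 → no match
3 → no match
4 → no match
5 → match
6 → no match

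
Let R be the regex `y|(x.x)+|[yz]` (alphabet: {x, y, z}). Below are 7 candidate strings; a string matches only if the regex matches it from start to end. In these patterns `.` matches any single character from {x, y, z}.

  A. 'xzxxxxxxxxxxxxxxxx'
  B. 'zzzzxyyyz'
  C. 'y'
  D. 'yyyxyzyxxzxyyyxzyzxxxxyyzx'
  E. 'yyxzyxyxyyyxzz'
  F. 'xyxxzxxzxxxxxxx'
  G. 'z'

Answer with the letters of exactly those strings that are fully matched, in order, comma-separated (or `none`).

A, C, F, G

A → match
B. 'zzzzxyyyz' → no match
C. 'y' → match
D → no match
E → no match
F → match
G. 'z' → match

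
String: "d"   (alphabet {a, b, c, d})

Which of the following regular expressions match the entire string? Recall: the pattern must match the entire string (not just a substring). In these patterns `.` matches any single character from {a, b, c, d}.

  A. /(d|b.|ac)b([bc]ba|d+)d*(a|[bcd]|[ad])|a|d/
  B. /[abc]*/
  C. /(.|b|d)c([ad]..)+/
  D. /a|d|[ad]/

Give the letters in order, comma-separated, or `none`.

A → match
B → no match
C → no match
D → match

A, D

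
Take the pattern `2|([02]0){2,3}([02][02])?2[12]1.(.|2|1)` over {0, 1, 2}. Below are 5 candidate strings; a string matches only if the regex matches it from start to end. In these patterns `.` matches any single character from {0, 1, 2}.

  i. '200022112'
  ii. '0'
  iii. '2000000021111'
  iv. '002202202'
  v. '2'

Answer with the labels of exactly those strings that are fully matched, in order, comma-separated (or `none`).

i, iii, v

i → match
ii → no match
iii → match
iv → no match
v → match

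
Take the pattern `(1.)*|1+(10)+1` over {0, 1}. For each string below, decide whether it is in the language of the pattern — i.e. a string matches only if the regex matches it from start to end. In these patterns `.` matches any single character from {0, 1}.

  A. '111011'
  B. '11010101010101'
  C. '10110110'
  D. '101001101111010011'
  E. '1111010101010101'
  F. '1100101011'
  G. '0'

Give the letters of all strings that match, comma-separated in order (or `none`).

A, B, E

A → match
B → match
C → no match
D → no match
E → match
F → no match
G → no match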